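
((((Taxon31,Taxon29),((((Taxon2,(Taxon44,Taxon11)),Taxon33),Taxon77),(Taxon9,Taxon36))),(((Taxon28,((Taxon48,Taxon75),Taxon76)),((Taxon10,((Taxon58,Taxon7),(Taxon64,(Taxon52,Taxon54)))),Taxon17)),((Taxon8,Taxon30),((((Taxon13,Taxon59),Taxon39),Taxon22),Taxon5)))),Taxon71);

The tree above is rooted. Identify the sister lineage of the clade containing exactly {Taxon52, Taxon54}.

Taxon64

The clade containing exactly {Taxon52, Taxon54} attaches to the tree at the node subtending (Taxon64,(Taxon52,Taxon54)).
The other lineage descending from that same node — the sister group — is the single tip Taxon64.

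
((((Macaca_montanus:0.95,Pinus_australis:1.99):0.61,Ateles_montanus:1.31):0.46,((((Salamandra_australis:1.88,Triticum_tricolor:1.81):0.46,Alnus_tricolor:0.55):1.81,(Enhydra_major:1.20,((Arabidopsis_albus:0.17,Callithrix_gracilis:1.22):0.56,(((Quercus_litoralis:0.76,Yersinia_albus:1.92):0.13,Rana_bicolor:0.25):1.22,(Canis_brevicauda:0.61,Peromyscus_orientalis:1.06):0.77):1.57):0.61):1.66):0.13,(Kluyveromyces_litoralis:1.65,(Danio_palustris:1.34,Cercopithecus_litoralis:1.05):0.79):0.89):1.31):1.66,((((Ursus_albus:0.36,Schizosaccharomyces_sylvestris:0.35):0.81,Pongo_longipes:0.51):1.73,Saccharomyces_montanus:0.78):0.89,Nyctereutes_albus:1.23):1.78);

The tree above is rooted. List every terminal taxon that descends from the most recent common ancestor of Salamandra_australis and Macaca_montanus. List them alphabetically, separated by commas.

Tracing Salamandra_australis: it sits inside (Salamandra_australis,Triticum_tricolor).
Tracing Macaca_montanus: it sits inside (Macaca_montanus,Pinus_australis).
The smallest clade enclosing both is (((Macaca_montanus,Pinus_australis),Ateles_montanus),((((Salamandra_australis,Triticum_tricolor),Alnus_tricolor),(Enhydra_major,((Arabidopsis_albus,Callithrix_gracilis),(((Quercus_litoralis,Yersinia_albus),Rana_bicolor),(Canis_brevicauda,Peromyscus_orientalis))))),(Kluyveromyces_litoralis,(Danio_palustris,Cercopithecus_litoralis)))); the answer is its 17 terminal taxa in alphabetical order.

Alnus_tricolor, Arabidopsis_albus, Ateles_montanus, Callithrix_gracilis, Canis_brevicauda, Cercopithecus_litoralis, Danio_palustris, Enhydra_major, Kluyveromyces_litoralis, Macaca_montanus, Peromyscus_orientalis, Pinus_australis, Quercus_litoralis, Rana_bicolor, Salamandra_australis, Triticum_tricolor, Yersinia_albus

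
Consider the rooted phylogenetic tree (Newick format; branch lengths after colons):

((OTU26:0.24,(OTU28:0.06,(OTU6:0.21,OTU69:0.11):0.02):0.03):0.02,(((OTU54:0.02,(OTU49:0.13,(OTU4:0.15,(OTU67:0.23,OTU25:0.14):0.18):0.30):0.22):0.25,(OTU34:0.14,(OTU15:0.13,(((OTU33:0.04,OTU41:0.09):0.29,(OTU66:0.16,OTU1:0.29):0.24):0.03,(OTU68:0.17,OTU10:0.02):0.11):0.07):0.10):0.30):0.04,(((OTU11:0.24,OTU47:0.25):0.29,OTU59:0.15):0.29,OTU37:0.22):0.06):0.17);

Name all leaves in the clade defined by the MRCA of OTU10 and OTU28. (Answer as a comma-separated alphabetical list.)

OTU1, OTU10, OTU11, OTU15, OTU25, OTU26, OTU28, OTU33, OTU34, OTU37, OTU4, OTU41, OTU47, OTU49, OTU54, OTU59, OTU6, OTU66, OTU67, OTU68, OTU69

Tracing OTU10: it sits inside (OTU68,OTU10).
Tracing OTU28: it sits inside (OTU28,(OTU6,OTU69)).
The smallest clade enclosing both is the whole tree (their MRCA is the root), so the answer is all 21 tips in alphabetical order.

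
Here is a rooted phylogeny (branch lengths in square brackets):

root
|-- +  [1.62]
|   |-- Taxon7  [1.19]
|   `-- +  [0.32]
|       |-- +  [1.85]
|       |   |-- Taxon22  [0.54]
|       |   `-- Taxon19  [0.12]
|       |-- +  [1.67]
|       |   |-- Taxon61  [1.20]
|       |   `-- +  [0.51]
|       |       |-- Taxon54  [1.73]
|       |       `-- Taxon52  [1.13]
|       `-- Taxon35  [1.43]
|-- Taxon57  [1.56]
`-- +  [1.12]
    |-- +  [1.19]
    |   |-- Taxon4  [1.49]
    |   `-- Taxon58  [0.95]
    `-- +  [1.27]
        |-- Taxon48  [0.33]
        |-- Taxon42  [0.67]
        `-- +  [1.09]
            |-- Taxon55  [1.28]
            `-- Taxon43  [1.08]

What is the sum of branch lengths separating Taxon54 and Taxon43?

10.41

The path runs Taxon54 → … → MRCA → … → Taxon43; the MRCA is the root of the tree.
Branch lengths along that path: 1.73 + 0.51 + 1.67 + 0.32 + 1.62 + 1.12 + 1.27 + 1.09 + 1.08 = 10.41.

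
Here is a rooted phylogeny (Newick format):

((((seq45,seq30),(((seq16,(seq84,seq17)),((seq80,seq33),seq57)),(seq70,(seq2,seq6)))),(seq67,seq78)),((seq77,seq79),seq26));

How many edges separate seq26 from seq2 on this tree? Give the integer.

The MRCA of seq26 and seq2 is the root of the tree.
From seq26 up to that node: 2 branches. From seq2 up to the same node: 6 branches. Total: 2 + 6 = 8.

8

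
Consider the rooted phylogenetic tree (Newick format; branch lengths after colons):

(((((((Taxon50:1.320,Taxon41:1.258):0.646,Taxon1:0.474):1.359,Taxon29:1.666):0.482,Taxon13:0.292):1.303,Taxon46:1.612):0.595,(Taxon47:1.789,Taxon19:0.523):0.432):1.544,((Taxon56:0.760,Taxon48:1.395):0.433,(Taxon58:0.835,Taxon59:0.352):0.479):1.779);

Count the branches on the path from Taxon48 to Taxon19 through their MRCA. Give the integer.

The MRCA of Taxon48 and Taxon19 is the root of the tree.
From Taxon48 up to that node: 3 branches. From Taxon19 up to the same node: 3 branches. Total: 3 + 3 = 6.

6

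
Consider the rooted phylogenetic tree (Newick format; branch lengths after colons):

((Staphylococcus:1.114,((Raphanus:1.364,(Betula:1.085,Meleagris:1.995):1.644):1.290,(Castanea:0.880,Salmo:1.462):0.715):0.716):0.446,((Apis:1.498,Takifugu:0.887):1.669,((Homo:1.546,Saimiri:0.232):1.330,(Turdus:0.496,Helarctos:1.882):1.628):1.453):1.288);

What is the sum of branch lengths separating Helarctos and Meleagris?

The path runs Helarctos → … → MRCA → … → Meleagris; the MRCA is the root of the tree.
Branch lengths along that path: 1.882 + 1.628 + 1.453 + 1.288 + 0.446 + 0.716 + 1.290 + 1.644 + 1.995 = 12.342.

12.342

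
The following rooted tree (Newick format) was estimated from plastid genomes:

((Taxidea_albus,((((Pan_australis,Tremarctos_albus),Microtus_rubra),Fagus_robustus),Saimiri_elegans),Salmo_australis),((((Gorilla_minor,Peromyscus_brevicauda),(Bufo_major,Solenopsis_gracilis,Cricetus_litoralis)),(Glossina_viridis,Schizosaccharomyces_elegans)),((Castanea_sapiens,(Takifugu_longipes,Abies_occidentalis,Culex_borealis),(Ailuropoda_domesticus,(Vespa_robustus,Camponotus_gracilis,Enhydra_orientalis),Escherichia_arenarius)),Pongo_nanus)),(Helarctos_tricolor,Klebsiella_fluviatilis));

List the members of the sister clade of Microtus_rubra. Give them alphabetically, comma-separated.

Microtus_rubra attaches to the tree at the node subtending ((Pan_australis,Tremarctos_albus),Microtus_rubra).
The other lineage descending from that same node — the sister group — is (Pan_australis,Tremarctos_albus); its 2 tips in alphabetical order are the answer.

Pan_australis, Tremarctos_albus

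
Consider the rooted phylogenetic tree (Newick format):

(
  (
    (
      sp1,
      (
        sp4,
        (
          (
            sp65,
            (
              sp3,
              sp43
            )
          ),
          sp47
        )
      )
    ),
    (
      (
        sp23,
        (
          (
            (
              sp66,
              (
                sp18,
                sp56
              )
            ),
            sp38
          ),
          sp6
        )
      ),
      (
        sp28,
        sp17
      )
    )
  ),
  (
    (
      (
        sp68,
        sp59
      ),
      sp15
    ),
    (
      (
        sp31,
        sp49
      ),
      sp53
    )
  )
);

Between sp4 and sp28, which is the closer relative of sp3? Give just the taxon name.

The MRCA of sp3 and sp4 subtends (sp4,((sp65,(sp3,sp43)),sp47)) (5 taxa).
The MRCA of sp3 and sp28 subtends ((sp1,(sp4,((sp65,(sp3,sp43)),sp47))),((sp23,(((sp66,(sp18,sp56)),sp38),sp6)),(sp28,sp17))) (14 taxa).
The first is nested inside the second, so sp3 shares a more recent common ancestor with sp4.

sp4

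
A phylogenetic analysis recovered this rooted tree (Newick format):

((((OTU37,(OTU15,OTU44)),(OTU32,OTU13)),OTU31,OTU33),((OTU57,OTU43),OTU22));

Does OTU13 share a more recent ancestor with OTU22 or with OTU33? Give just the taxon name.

OTU33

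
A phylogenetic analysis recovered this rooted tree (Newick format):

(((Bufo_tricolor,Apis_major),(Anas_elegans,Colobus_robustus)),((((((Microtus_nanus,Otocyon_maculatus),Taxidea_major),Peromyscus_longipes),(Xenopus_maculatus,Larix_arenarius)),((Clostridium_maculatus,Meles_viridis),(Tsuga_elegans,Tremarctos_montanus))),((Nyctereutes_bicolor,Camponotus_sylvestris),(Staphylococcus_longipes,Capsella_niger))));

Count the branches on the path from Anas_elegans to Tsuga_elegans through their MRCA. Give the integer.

The MRCA of Anas_elegans and Tsuga_elegans is the root of the tree.
From Anas_elegans up to that node: 3 branches. From Tsuga_elegans up to the same node: 5 branches. Total: 3 + 5 = 8.

8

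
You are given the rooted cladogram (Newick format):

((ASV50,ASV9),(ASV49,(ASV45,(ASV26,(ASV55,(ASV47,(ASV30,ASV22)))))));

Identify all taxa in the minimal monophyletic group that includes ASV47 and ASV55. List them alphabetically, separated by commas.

ASV22, ASV30, ASV47, ASV55

Tracing ASV47: it sits inside (ASV47,(ASV30,ASV22)).
Tracing ASV55: it sits inside (ASV55,(ASV47,(ASV30,ASV22))).
The smallest clade enclosing both is (ASV55,(ASV47,(ASV30,ASV22))); the answer is its 4 terminal taxa in alphabetical order.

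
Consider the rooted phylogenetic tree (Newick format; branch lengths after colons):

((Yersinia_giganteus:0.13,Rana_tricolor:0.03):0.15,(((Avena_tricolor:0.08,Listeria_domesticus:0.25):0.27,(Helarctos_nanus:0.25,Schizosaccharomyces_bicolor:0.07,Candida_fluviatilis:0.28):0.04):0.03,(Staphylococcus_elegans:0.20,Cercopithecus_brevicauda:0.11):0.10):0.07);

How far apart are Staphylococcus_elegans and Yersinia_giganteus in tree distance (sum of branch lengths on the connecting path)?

0.65

The path runs Staphylococcus_elegans → … → MRCA → … → Yersinia_giganteus; the MRCA is the root of the tree.
Branch lengths along that path: 0.20 + 0.10 + 0.07 + 0.15 + 0.13 = 0.65.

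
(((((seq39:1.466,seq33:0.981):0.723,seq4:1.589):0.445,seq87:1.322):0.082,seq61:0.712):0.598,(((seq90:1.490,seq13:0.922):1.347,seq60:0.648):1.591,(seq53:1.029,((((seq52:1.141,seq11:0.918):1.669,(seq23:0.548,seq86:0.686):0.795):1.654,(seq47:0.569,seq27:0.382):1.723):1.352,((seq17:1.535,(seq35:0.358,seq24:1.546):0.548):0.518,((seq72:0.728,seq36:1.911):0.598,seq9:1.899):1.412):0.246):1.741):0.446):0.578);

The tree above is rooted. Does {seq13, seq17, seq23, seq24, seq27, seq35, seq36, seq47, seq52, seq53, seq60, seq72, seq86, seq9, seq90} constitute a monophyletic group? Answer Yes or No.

The MRCA of the listed taxa subtends (((seq90,seq13),seq60),(seq53,((((seq52,seq11),(seq23,seq86)),(seq47,seq27)),((seq17,(seq35,seq24)),((seq72,seq36),seq9))))).
That clade also contains seq11, which is not in the proposed group, so the group is not monophyletic.

No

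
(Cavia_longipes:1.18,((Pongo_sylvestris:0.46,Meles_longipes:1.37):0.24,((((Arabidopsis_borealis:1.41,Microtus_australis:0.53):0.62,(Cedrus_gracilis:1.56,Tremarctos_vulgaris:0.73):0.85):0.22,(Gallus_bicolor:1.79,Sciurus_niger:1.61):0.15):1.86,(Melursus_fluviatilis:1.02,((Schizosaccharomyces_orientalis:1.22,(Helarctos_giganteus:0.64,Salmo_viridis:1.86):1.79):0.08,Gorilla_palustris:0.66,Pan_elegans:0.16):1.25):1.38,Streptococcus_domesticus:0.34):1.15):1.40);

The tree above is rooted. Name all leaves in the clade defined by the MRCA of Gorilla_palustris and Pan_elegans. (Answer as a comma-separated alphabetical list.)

Gorilla_palustris, Helarctos_giganteus, Pan_elegans, Salmo_viridis, Schizosaccharomyces_orientalis

Tracing Gorilla_palustris: it sits inside ((Schizosaccharomyces_orientalis,(Helarctos_giganteus,Salmo_viridis)),Gorilla_palustris,Pan_elegans).
Tracing Pan_elegans: it sits inside ((Schizosaccharomyces_orientalis,(Helarctos_giganteus,Salmo_viridis)),Gorilla_palustris,Pan_elegans).
The smallest clade enclosing both is ((Schizosaccharomyces_orientalis,(Helarctos_giganteus,Salmo_viridis)),Gorilla_palustris,Pan_elegans); the answer is its 5 terminal taxa in alphabetical order.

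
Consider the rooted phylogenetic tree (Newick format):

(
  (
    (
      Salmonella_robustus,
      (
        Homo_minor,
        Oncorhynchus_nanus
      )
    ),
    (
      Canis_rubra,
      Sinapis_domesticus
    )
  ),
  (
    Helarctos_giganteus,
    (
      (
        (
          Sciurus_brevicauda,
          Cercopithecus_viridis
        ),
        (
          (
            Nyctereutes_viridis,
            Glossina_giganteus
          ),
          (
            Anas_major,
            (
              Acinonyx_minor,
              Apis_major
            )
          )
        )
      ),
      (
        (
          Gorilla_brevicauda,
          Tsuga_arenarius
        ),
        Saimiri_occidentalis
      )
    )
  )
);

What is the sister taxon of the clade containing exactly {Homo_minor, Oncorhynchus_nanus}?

Salmonella_robustus

The clade containing exactly {Homo_minor, Oncorhynchus_nanus} attaches to the tree at the node subtending (Salmonella_robustus,(Homo_minor,Oncorhynchus_nanus)).
The other lineage descending from that same node — the sister group — is the single tip Salmonella_robustus.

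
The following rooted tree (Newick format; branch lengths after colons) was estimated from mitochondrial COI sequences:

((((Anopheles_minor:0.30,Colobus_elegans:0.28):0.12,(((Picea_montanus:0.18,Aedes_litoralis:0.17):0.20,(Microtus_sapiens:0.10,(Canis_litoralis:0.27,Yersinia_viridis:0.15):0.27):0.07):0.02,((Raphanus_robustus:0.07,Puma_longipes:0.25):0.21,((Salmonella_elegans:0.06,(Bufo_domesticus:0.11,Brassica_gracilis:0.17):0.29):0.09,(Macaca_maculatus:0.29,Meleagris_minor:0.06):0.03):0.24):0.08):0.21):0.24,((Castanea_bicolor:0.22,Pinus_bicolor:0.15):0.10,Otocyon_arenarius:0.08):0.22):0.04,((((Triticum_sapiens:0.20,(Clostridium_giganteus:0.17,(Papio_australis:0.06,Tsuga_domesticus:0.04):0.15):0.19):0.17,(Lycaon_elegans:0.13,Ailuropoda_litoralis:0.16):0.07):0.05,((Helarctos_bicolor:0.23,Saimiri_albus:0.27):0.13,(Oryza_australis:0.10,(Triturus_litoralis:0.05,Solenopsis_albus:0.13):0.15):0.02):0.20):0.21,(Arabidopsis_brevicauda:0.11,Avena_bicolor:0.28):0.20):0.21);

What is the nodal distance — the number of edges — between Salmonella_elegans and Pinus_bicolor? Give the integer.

9

The MRCA of Salmonella_elegans and Pinus_bicolor is the node subtending (((Anopheles_minor,Colobus_elegans),(((Picea_montanus,Aedes_litoralis),(Microtus_sapiens,(Canis_litoralis,Yersinia_viridis))),((Raphanus_robustus,Puma_longipes),((Salmonella_elegans,(Bufo_domesticus,Brassica_gracilis)),(Macaca_maculatus,Meleagris_minor))))),((Castanea_bicolor,Pinus_bicolor),Otocyon_arenarius)).
From Salmonella_elegans up to that node: 6 branches. From Pinus_bicolor up to the same node: 3 branches. Total: 6 + 3 = 9.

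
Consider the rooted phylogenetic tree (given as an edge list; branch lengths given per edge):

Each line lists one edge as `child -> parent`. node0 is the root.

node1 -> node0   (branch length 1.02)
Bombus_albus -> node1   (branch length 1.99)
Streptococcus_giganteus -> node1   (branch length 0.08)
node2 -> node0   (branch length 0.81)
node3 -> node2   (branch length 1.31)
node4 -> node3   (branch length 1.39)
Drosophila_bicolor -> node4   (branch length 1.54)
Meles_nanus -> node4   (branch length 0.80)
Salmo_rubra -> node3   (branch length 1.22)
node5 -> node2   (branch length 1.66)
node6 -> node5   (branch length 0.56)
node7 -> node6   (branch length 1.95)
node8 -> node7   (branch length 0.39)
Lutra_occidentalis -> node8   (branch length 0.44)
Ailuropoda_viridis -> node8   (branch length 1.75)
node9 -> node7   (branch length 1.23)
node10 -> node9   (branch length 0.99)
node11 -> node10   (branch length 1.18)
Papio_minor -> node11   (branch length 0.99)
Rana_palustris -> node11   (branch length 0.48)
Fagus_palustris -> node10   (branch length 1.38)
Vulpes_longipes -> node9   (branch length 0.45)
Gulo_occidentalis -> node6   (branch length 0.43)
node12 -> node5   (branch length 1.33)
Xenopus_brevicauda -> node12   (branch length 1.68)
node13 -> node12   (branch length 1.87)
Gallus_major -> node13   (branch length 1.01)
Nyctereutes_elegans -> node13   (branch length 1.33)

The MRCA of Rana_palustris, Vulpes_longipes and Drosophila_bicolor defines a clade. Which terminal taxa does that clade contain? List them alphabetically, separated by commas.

Ailuropoda_viridis, Drosophila_bicolor, Fagus_palustris, Gallus_major, Gulo_occidentalis, Lutra_occidentalis, Meles_nanus, Nyctereutes_elegans, Papio_minor, Rana_palustris, Salmo_rubra, Vulpes_longipes, Xenopus_brevicauda

Tracing Rana_palustris: it sits inside (Papio_minor,Rana_palustris).
Tracing Vulpes_longipes: it sits inside (((Papio_minor,Rana_palustris),Fagus_palustris),Vulpes_longipes).
Tracing Drosophila_bicolor: it sits inside (Drosophila_bicolor,Meles_nanus).
The smallest clade enclosing all 3 is (((Drosophila_bicolor,Meles_nanus),Salmo_rubra),((((Lutra_occidentalis,Ailuropoda_viridis),(((Papio_minor,Rana_palustris),Fagus_palustris),Vulpes_longipes)),Gulo_occidentalis),(Xenopus_brevicauda,(Gallus_major,Nyctereutes_elegans)))); the answer is its 13 terminal taxa in alphabetical order.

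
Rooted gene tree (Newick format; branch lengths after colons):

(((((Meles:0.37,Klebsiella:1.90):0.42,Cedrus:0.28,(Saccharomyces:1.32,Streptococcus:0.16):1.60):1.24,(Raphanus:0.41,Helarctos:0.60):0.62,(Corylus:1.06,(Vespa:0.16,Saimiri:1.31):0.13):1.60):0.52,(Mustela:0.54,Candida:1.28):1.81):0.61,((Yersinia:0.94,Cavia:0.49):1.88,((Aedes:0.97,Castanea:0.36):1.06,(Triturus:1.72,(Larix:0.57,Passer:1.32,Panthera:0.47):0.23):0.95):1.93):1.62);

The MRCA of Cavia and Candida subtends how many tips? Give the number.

20

The MRCA of Cavia and Candida is the root, so the clade is the entire tree.
That clade contains 20 terminal taxa: Aedes, Candida, Castanea, Cavia, Cedrus, Corylus, Helarctos, Klebsiella, Larix, Meles, Mustela, Panthera, Passer, Raphanus, Saccharomyces, Saimiri, Streptococcus, Triturus, Vespa, Yersinia.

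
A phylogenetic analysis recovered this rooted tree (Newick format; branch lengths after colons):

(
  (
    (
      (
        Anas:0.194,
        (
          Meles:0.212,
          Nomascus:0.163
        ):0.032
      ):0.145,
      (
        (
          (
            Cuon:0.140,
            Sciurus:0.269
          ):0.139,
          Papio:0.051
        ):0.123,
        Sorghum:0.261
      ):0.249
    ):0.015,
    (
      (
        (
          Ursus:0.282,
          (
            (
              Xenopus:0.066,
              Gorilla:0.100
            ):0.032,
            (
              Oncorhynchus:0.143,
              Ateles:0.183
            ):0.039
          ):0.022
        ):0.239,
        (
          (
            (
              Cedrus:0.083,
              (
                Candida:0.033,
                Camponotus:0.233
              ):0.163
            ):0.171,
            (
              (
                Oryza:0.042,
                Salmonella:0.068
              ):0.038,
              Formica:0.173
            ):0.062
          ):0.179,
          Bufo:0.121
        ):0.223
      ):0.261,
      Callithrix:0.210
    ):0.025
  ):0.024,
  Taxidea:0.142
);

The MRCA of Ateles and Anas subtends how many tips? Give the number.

The MRCA of Ateles and Anas is the node subtending (((Anas,(Meles,Nomascus)),(((Cuon,Sciurus),Papio),Sorghum)),(((Ursus,((Xenopus,Gorilla),(Oncorhynchus,Ateles))),(((Cedrus,(Candida,Camponotus)),((Oryza,Salmonella),Formica)),Bufo)),Callithrix)).
That clade contains 20 terminal taxa: Anas, Ateles, Bufo, Callithrix, Camponotus, Candida, Cedrus, Cuon, Formica, Gorilla, Meles, Nomascus, Oncorhynchus, Oryza, Papio, Salmonella, Sciurus, Sorghum, Ursus, Xenopus.

20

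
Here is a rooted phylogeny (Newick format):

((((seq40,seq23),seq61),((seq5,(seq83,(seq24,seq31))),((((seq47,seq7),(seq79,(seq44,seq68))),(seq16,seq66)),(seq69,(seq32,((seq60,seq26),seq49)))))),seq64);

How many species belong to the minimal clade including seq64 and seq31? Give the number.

20

The MRCA of seq64 and seq31 is the root, so the clade is the entire tree.
That clade contains 20 terminal taxa: seq16, seq23, seq24, seq26, seq31, seq32, seq40, seq44, seq47, seq49, seq5, seq60, seq61, seq64, seq66, seq68, seq69, seq7, seq79, seq83.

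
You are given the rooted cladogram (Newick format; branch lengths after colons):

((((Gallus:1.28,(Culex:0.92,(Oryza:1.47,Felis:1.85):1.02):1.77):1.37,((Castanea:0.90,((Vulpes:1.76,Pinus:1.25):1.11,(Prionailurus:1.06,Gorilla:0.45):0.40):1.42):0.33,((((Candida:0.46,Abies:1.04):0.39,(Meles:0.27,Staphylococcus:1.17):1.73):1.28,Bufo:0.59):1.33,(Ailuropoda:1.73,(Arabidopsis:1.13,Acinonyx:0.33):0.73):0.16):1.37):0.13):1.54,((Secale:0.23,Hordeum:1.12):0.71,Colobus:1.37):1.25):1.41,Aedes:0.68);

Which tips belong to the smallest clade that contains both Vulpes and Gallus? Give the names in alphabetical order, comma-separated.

Abies, Acinonyx, Ailuropoda, Arabidopsis, Bufo, Candida, Castanea, Culex, Felis, Gallus, Gorilla, Meles, Oryza, Pinus, Prionailurus, Staphylococcus, Vulpes

Tracing Vulpes: it sits inside (Vulpes,Pinus).
Tracing Gallus: it sits inside (Gallus,(Culex,(Oryza,Felis))).
The smallest clade enclosing both is ((Gallus,(Culex,(Oryza,Felis))),((Castanea,((Vulpes,Pinus),(Prionailurus,Gorilla))),((((Candida,Abies),(Meles,Staphylococcus)),Bufo),(Ailuropoda,(Arabidopsis,Acinonyx))))); the answer is its 17 terminal taxa in alphabetical order.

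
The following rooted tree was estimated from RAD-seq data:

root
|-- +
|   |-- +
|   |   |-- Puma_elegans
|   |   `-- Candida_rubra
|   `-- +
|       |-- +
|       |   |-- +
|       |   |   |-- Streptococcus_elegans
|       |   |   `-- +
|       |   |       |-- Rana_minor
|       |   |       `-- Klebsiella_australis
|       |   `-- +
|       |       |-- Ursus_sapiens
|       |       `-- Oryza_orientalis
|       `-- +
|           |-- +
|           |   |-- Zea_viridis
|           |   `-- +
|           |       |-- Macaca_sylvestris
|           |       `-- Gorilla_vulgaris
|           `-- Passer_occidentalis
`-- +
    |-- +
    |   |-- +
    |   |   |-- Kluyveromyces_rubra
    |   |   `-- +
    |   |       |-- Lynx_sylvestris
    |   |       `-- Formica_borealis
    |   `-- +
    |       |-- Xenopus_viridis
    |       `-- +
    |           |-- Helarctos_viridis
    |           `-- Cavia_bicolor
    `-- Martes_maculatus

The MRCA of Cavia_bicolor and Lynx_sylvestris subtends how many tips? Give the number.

6

The MRCA of Cavia_bicolor and Lynx_sylvestris is the node subtending ((Kluyveromyces_rubra,(Lynx_sylvestris,Formica_borealis)),(Xenopus_viridis,(Helarctos_viridis,Cavia_bicolor))).
That clade contains 6 terminal taxa: Cavia_bicolor, Formica_borealis, Helarctos_viridis, Kluyveromyces_rubra, Lynx_sylvestris, Xenopus_viridis.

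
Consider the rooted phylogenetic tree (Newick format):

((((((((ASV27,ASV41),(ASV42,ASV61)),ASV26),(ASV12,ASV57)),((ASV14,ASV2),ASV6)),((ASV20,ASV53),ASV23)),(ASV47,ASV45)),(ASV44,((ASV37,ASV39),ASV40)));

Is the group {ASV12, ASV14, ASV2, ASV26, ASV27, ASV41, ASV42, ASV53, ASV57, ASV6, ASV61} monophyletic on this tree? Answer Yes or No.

No

The MRCA of the listed taxa subtends ((((((ASV27,ASV41),(ASV42,ASV61)),ASV26),(ASV12,ASV57)),((ASV14,ASV2),ASV6)),((ASV20,ASV53),ASV23)).
That clade also contains ASV20, ASV23, which are not in the proposed group, so the group is not monophyletic.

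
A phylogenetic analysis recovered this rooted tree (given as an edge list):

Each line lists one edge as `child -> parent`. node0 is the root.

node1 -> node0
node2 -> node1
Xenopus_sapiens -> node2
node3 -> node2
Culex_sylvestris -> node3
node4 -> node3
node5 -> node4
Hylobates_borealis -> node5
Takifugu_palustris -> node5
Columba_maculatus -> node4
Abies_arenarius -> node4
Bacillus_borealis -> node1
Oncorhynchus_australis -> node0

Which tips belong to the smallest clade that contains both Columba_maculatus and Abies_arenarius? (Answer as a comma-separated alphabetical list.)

Abies_arenarius, Columba_maculatus, Hylobates_borealis, Takifugu_palustris

Tracing Columba_maculatus: it sits inside ((Hylobates_borealis,Takifugu_palustris),Columba_maculatus,Abies_arenarius).
Tracing Abies_arenarius: it sits inside ((Hylobates_borealis,Takifugu_palustris),Columba_maculatus,Abies_arenarius).
The smallest clade enclosing both is ((Hylobates_borealis,Takifugu_palustris),Columba_maculatus,Abies_arenarius); the answer is its 4 terminal taxa in alphabetical order.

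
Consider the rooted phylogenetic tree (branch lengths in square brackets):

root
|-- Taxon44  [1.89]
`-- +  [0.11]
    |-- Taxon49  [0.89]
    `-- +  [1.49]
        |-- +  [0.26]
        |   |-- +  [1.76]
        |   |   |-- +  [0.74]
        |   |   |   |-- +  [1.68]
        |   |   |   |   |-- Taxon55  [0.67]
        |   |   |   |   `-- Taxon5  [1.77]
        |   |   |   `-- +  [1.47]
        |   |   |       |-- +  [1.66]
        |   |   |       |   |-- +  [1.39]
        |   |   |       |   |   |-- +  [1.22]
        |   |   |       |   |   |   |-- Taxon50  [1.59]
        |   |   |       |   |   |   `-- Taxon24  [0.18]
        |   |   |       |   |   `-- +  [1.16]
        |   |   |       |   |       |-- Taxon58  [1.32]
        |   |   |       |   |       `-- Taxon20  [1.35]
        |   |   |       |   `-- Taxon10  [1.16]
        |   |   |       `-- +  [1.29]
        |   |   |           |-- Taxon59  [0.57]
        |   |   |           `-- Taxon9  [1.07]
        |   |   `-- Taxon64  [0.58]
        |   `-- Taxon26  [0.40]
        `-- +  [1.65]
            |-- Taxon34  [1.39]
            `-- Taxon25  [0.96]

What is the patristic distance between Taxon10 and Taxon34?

10.09

The path runs Taxon10 → … → MRCA → … → Taxon34; the MRCA is the node subtending (((((Taxon55,Taxon5),((((Taxon50,Taxon24),(Taxon58,Taxon20)),Taxon10),(Taxon59,Taxon9))),Taxon64),Taxon26),(Taxon34,Taxon25)).
Branch lengths along that path: 1.16 + 1.66 + 1.47 + 0.74 + 1.76 + 0.26 + 1.65 + 1.39 = 10.09.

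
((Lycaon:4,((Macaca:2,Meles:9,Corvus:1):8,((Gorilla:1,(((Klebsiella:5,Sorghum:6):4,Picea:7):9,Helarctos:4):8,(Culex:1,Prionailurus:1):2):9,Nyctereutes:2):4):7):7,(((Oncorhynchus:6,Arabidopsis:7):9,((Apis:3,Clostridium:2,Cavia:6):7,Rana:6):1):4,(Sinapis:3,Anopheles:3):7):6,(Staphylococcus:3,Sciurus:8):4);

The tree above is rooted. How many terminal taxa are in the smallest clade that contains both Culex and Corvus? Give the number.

11

The MRCA of Culex and Corvus is the node subtending ((Macaca,Meles,Corvus),((Gorilla,(((Klebsiella,Sorghum),Picea),Helarctos),(Culex,Prionailurus)),Nyctereutes)).
That clade contains 11 terminal taxa: Corvus, Culex, Gorilla, Helarctos, Klebsiella, Macaca, Meles, Nyctereutes, Picea, Prionailurus, Sorghum.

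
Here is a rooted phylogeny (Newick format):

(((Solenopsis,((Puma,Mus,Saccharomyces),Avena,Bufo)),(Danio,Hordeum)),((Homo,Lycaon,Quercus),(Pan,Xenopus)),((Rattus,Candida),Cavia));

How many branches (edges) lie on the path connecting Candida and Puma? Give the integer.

8

The MRCA of Candida and Puma is the root of the tree.
From Candida up to that node: 3 branches. From Puma up to the same node: 5 branches. Total: 3 + 5 = 8.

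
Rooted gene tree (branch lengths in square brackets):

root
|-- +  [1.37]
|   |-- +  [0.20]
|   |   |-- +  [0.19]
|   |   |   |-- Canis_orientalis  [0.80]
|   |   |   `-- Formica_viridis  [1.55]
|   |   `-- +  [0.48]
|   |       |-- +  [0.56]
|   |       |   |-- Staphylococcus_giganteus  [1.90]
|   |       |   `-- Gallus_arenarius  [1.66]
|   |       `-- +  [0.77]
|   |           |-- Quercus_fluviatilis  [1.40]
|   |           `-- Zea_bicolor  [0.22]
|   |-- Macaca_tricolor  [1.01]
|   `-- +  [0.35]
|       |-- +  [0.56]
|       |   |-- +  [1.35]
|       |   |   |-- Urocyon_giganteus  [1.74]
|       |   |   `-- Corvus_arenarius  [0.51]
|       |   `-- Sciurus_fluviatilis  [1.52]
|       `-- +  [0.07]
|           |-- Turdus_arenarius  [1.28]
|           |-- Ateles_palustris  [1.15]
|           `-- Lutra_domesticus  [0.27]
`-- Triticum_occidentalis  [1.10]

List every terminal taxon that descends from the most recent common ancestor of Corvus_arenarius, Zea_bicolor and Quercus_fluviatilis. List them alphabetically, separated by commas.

Ateles_palustris, Canis_orientalis, Corvus_arenarius, Formica_viridis, Gallus_arenarius, Lutra_domesticus, Macaca_tricolor, Quercus_fluviatilis, Sciurus_fluviatilis, Staphylococcus_giganteus, Turdus_arenarius, Urocyon_giganteus, Zea_bicolor

Tracing Corvus_arenarius: it sits inside (Urocyon_giganteus,Corvus_arenarius).
Tracing Zea_bicolor: it sits inside (Quercus_fluviatilis,Zea_bicolor).
Tracing Quercus_fluviatilis: it sits inside (Quercus_fluviatilis,Zea_bicolor).
The smallest clade enclosing all 3 is (((Canis_orientalis,Formica_viridis),((Staphylococcus_giganteus,Gallus_arenarius),(Quercus_fluviatilis,Zea_bicolor))),Macaca_tricolor,(((Urocyon_giganteus,Corvus_arenarius),Sciurus_fluviatilis),(Turdus_arenarius,Ateles_palustris,Lutra_domesticus))); the answer is its 13 terminal taxa in alphabetical order.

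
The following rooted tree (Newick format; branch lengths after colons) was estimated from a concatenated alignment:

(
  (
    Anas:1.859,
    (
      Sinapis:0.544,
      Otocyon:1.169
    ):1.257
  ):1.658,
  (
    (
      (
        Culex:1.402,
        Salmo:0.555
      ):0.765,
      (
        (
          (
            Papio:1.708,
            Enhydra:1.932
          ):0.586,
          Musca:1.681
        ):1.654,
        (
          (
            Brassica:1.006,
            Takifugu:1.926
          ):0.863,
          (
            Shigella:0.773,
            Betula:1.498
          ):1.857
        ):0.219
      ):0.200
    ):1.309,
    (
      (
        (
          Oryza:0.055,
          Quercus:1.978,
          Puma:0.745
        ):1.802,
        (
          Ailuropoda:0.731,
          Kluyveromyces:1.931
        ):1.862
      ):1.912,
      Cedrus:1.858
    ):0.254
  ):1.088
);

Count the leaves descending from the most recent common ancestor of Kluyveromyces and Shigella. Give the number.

The MRCA of Kluyveromyces and Shigella is the node subtending (((Culex,Salmo),(((Papio,Enhydra),Musca),((Brassica,Takifugu),(Shigella,Betula)))),(((Oryza,Quercus,Puma),(Ailuropoda,Kluyveromyces)),Cedrus)).
That clade contains 15 terminal taxa: Ailuropoda, Betula, Brassica, Cedrus, Culex, Enhydra, Kluyveromyces, Musca, Oryza, Papio, Puma, Quercus, Salmo, Shigella, Takifugu.

15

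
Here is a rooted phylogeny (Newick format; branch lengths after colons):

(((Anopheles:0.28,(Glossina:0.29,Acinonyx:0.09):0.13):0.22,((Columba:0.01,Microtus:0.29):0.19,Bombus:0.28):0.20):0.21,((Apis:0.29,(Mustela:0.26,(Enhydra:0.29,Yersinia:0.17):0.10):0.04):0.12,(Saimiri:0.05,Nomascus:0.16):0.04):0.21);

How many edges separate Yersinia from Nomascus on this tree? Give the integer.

6

The MRCA of Yersinia and Nomascus is the node subtending ((Apis,(Mustela,(Enhydra,Yersinia))),(Saimiri,Nomascus)).
From Yersinia up to that node: 4 branches. From Nomascus up to the same node: 2 branches. Total: 4 + 2 = 6.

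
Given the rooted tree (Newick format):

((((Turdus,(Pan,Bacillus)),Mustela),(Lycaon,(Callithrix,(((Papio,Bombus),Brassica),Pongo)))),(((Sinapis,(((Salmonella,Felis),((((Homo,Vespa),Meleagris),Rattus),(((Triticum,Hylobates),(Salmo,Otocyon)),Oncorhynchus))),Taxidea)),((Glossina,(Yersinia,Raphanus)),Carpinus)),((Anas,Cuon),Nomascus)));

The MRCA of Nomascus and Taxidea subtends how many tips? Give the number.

The MRCA of Nomascus and Taxidea is the node subtending (((Sinapis,(((Salmonella,Felis),((((Homo,Vespa),Meleagris),Rattus),(((Triticum,Hylobates),(Salmo,Otocyon)),Oncorhynchus))),Taxidea)),((Glossina,(Yersinia,Raphanus)),Carpinus)),((Anas,Cuon),Nomascus)).
That clade contains 20 terminal taxa: Anas, Carpinus, Cuon, Felis, Glossina, Homo, Hylobates, Meleagris, Nomascus, Oncorhynchus, Otocyon, Raphanus, Rattus, Salmo, Salmonella, Sinapis, Taxidea, Triticum, Vespa, Yersinia.

20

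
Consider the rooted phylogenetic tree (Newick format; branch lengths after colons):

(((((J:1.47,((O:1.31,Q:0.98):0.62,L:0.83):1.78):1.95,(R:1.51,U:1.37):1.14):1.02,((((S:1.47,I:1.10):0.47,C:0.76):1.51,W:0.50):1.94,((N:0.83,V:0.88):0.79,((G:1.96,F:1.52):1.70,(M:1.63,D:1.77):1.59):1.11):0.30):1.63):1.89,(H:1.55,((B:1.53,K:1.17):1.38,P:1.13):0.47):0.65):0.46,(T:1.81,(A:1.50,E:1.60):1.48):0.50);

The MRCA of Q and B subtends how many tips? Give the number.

20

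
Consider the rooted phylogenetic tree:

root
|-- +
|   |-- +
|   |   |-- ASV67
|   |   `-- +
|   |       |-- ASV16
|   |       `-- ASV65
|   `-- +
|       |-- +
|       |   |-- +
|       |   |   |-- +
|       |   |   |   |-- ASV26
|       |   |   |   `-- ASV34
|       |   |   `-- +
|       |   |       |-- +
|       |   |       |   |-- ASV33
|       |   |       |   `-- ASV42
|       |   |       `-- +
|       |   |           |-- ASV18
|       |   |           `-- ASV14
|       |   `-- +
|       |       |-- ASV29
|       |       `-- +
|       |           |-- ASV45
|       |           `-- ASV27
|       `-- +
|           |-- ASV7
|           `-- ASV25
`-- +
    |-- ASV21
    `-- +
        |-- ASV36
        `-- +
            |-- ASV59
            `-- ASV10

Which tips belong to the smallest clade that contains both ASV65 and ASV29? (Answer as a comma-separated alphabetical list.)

Tracing ASV65: it sits inside (ASV16,ASV65).
Tracing ASV29: it sits inside (ASV29,(ASV45,ASV27)).
The smallest clade enclosing both is ((ASV67,(ASV16,ASV65)),((((ASV26,ASV34),((ASV33,ASV42),(ASV18,ASV14))),(ASV29,(ASV45,ASV27))),(ASV7,ASV25))); the answer is its 14 terminal taxa in alphabetical order.

ASV14, ASV16, ASV18, ASV25, ASV26, ASV27, ASV29, ASV33, ASV34, ASV42, ASV45, ASV65, ASV67, ASV7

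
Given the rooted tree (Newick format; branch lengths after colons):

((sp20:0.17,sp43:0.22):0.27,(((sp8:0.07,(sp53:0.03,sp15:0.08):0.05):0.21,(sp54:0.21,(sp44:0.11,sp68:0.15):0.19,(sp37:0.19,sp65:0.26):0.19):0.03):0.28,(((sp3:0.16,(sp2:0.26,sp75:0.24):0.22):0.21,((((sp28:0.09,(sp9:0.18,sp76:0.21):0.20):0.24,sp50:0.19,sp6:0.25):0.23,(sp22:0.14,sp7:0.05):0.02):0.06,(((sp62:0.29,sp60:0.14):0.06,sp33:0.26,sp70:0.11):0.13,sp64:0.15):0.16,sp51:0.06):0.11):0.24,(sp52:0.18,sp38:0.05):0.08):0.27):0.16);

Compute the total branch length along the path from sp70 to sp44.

1.63

The path runs sp70 → … → MRCA → … → sp44; the MRCA is the node subtending (((sp8,(sp53,sp15)),(sp54,(sp44,sp68),(sp37,sp65))),(((sp3,(sp2,sp75)),((((sp28,(sp9,sp76)),sp50,sp6),(sp22,sp7)),(((sp62,sp60),sp33,sp70),sp64),sp51)),(sp52,sp38))).
Branch lengths along that path: 0.11 + 0.13 + 0.16 + 0.11 + 0.24 + 0.27 + 0.28 + 0.03 + 0.19 + 0.11 = 1.63.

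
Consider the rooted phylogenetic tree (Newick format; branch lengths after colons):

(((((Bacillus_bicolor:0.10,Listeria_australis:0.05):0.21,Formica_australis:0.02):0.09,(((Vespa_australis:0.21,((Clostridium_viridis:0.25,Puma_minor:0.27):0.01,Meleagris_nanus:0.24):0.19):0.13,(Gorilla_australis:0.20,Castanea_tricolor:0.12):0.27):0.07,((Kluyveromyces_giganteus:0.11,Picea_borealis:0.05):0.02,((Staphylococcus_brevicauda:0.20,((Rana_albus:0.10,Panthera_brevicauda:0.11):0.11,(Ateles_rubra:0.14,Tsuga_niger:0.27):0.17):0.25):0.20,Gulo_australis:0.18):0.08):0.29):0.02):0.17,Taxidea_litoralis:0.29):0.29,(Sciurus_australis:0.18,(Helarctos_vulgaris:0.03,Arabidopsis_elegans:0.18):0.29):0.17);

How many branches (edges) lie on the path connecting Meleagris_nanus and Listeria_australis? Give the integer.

8

The MRCA of Meleagris_nanus and Listeria_australis is the node subtending (((Bacillus_bicolor,Listeria_australis),Formica_australis),(((Vespa_australis,((Clostridium_viridis,Puma_minor),Meleagris_nanus)),(Gorilla_australis,Castanea_tricolor)),((Kluyveromyces_giganteus,Picea_borealis),((Staphylococcus_brevicauda,((Rana_albus,Panthera_brevicauda),(Ateles_rubra,Tsuga_niger))),Gulo_australis)))).
From Meleagris_nanus up to that node: 5 branches. From Listeria_australis up to the same node: 3 branches. Total: 5 + 3 = 8.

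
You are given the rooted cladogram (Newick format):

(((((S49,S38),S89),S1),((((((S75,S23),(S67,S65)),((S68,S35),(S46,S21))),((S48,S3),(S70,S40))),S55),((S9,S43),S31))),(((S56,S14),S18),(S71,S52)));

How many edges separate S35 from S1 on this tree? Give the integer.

9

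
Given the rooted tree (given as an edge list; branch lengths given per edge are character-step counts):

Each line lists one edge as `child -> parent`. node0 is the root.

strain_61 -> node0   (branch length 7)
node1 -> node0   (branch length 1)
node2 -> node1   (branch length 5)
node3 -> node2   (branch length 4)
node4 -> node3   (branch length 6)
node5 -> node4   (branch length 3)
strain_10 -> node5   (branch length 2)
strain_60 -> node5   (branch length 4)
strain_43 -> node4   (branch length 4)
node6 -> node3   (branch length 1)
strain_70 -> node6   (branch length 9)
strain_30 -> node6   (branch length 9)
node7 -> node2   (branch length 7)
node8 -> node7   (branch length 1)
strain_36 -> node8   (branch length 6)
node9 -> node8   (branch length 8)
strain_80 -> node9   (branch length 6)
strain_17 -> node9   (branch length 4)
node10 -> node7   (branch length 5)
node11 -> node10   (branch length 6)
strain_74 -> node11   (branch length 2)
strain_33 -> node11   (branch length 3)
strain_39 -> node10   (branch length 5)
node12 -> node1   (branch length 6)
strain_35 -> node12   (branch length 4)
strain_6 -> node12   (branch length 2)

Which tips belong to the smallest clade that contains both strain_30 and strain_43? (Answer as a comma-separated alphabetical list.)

Tracing strain_30: it sits inside (strain_70,strain_30).
Tracing strain_43: it sits inside ((strain_10,strain_60),strain_43).
The smallest clade enclosing both is (((strain_10,strain_60),strain_43),(strain_70,strain_30)); the answer is its 5 terminal taxa in alphabetical order.

strain_10, strain_30, strain_43, strain_60, strain_70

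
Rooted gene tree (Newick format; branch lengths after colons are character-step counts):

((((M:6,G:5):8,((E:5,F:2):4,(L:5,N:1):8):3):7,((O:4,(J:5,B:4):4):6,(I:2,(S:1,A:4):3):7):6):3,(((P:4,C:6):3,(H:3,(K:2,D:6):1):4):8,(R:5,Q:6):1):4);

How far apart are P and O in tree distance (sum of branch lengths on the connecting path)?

The path runs P → … → MRCA → … → O; the MRCA is the root of the tree.
Branch lengths along that path: 4 + 3 + 8 + 4 + 3 + 6 + 6 + 4 = 38.

38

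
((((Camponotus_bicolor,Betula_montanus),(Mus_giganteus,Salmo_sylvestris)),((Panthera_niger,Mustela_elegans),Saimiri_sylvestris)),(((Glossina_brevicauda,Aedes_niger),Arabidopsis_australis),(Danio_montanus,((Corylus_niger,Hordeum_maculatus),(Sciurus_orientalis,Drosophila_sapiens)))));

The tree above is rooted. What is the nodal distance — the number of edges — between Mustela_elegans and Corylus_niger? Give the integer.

The MRCA of Mustela_elegans and Corylus_niger is the root of the tree.
From Mustela_elegans up to that node: 4 branches. From Corylus_niger up to the same node: 5 branches. Total: 4 + 5 = 9.

9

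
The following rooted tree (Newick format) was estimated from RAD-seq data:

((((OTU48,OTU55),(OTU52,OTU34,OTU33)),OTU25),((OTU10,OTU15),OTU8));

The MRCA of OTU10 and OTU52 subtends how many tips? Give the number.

The MRCA of OTU10 and OTU52 is the root, so the clade is the entire tree.
That clade contains 9 terminal taxa: OTU10, OTU15, OTU25, OTU33, OTU34, OTU48, OTU52, OTU55, OTU8.

9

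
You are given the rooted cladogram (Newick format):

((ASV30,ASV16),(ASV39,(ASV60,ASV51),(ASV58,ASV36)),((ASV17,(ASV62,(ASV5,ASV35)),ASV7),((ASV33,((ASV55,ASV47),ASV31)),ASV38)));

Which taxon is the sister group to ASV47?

ASV55

ASV47 attaches to the tree at the node subtending (ASV55,ASV47).
The other lineage descending from that same node — the sister group — is the single tip ASV55.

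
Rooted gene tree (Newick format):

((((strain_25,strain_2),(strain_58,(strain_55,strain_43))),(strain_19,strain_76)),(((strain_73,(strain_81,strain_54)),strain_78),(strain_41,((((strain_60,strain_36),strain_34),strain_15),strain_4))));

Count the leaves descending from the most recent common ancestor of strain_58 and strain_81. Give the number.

17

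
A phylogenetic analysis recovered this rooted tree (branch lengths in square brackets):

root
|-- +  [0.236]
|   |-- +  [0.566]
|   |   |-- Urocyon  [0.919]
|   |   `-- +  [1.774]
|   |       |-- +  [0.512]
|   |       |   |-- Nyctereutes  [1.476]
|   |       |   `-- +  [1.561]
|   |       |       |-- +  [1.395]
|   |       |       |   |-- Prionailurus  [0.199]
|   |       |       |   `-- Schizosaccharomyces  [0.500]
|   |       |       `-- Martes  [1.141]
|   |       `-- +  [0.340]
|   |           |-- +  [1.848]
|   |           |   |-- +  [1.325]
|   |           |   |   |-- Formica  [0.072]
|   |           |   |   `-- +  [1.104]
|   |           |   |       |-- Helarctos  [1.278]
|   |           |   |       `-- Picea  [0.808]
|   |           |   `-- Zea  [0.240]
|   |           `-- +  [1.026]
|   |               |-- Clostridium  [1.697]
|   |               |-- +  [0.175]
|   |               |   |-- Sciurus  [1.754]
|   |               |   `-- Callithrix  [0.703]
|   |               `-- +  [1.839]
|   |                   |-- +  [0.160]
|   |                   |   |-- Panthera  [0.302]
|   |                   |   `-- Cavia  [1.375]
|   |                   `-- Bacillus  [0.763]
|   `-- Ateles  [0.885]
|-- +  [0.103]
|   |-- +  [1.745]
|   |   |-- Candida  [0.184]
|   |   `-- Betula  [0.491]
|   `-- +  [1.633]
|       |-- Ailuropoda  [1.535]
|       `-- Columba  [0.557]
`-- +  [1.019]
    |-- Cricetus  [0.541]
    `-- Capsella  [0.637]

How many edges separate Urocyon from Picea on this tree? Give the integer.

7

The MRCA of Urocyon and Picea is the node subtending (Urocyon,((Nyctereutes,((Prionailurus,Schizosaccharomyces),Martes)),(((Formica,(Helarctos,Picea)),Zea),(Clostridium,(Sciurus,Callithrix),((Panthera,Cavia),Bacillus))))).
From Urocyon up to that node: 1 branch. From Picea up to the same node: 6 branches. Total: 1 + 6 = 7.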